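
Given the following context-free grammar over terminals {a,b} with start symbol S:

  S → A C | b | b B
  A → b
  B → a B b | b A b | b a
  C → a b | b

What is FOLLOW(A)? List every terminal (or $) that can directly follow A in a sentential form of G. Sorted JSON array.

FIRST iteration:
[1]
  A via A→b: +{b}
  B via B→a B b: +{a}
  B via B→b A b: +{b}
  C via C→a b: +{a}
  C via C→b: +{b}
  S via S→A C: +{b}
  FIRST(S)={b}  FIRST(A)={b}  FIRST(B)={a,b}  FIRST(C)={a,b}
[2] — fixpoint
  FIRST(S)={b}  FIRST(A)={b}  FIRST(B)={a,b}  FIRST(C)={a,b}

FOLLOW sets:
seed FOLLOW(S) with $
[1]
  B→a B b: FOLLOW(B) ⊇ FIRST(b) = {b}; new: +{b}
  B→b A b: FOLLOW(A) ⊇ FIRST(b) = {b}; new: +{b}
  S→A C: FOLLOW(A) ⊇ FIRST(C) = {a,b}; new: +{a}
  S→A C: FOLLOW(C) ⊇ FOLLOW(S) ⊇ {$}; new: +{$}
  S→b B: FOLLOW(B) ⊇ FOLLOW(S) ⊇ {$}; new: +{$}
  FOLLOW(S)={$}  FOLLOW(A)={a,b}  FOLLOW(B)={$,b}  FOLLOW(C)={$}
[2] (stable)
  FOLLOW(S)={$}  FOLLOW(A)={a,b}  FOLLOW(B)={$,b}  FOLLOW(C)={$}

FOLLOW(A) = ["a", "b"]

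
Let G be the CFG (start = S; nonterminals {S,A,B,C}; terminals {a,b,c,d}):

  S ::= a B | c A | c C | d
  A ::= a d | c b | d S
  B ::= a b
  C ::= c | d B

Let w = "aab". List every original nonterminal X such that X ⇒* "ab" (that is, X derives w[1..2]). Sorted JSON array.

Convert to CNF:
  S -> T0 B | T2 A | T2 C | d
  A -> T0 T1 | T1 S | T2 T3
  B -> T0 T3
  C -> T1 B | c
  T0 -> a
  T1 -> d
  T2 -> c
  T3 -> b

CYK fill, restricted to cells inside w[1..2]:
  [1..1]={T0}  "a"  orig:{}
  [2..2]={T3}  "b"  orig:{}
  [1..2]={B}  "ab"

Original NTs in T[1,2] deriving "ab": ["B"]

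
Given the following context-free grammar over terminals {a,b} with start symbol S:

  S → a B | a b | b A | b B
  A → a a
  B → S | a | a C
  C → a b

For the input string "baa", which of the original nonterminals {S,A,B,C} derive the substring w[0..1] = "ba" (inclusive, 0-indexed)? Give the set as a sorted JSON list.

CNF form of G:
  S -> T0 B | T0 T1 | T1 A | T1 B
  A -> T0 T0
  B -> T0 B | T0 C | T0 T1 | T1 A | T1 B | a
  C -> T0 T1
  T0 -> a
  T1 -> b

Fill CYK table bottom-up — only the sub-triangle for w[0..1]:
  [0..0]={T1}  "b"  orig:{}
  [1..1]={B,T0}  "a"  orig:{B}
  [0..1]={B,S}  "ba"

Original NTs in T[0,1] deriving "ba": ["B", "S"]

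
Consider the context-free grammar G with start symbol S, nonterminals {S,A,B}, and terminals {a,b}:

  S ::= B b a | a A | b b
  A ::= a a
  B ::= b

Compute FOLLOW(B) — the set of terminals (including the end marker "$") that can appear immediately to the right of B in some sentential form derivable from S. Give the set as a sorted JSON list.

FIRST sets, iterate to fixpoint:
iter 1:
  A via A→a a: +{a}
  B via B→b: +{b}
  S via S→B b a: +{b}
  S via S→a A: +{a}
  FIRST[S]={a,b}  FIRST[A]={a}  FIRST[B]={b}
iter 2: — fixpoint
  FIRST[S]={a,b}  FIRST[A]={a}  FIRST[B]={b}

FOLLOW iteration:
initialize: $ ∈ FOLLOW(S)
[1]
  S→B b a: FOLLOW(B) ⊇ FIRST(b) = {b}; new: +{b}
  S→a A: FOLLOW(A) ⊇ FOLLOW(S) ⊇ {$}; new: +{$}
  FOLLOW(S)={$}  FOLLOW(A)={$}  FOLLOW(B)={b}
[2] (no change)
  FOLLOW(S)={$}  FOLLOW(A)={$}  FOLLOW(B)={b}

FOLLOW(B) = ["b"]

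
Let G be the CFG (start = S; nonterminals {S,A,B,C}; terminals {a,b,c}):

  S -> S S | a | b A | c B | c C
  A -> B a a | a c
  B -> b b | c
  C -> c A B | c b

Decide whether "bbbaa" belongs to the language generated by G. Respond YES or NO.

CNF form of G:
  S -> S S | T1 B | T1 C | T2 A | a
  A -> B X3 | T0 T1
  B -> T2 T2 | c
  C -> T1 T2 | T1 X4
  T0 -> a
  T1 -> c
  T2 -> b
  X3 -> T0 T0
  X4 -> A B

CYK fill:
  T[0,0] 'b' = {T2}  orig:{}
  T[1,1] 'b' = {T2}  orig:{}
  T[2,2] 'b' = {T2}  orig:{}
  T[3,3] 'a' = {S,T0}  orig:{S}
  T[4,4] 'a' = {S,T0}  orig:{S}
  T[0,1] 'bb' = {B}
  T[1,2] 'bb' = {B}
  T[2,3] 'ba' = ∅
  T[3,4] 'aa' = {S,X3}  orig:{S}
  T[0,2] 'bbb' = ∅
  T[1,3] 'bba' = ∅
  T[2,4] 'baa' = ∅
  T[0,3] 'bbba' = ∅
  T[1,4] 'bbaa' = {A}
  T[0,4] 'bbbaa' = {S}

S ∈ T[0,4] ⇒ YES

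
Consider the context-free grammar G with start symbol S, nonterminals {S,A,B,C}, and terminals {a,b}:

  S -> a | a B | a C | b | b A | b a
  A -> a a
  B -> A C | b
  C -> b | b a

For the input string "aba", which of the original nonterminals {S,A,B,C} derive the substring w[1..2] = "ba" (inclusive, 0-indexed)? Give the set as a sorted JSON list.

Convert to CNF:
  S -> T0 B | T0 C | T1 A | T1 T0 | a | b
  A -> T0 T0
  B -> A C | b
  C -> T1 T0 | b
  T0 -> a
  T1 -> b

CYK table (by increasing span), restricted to cells inside w[1..2]:
  [1..1]={B,C,S,T1}  "b"  orig:{B,C,S}
  [2..2]={S,T0}  "a"  orig:{S}
  [1..2]={C,S}  "ba"

Original NTs in T[1,2] deriving "ba": ["C", "S"]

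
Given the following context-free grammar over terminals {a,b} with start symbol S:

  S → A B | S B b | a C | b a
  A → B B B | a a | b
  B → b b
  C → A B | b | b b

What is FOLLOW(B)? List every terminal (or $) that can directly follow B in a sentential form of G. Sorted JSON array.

Compute FIRST by fixpoint:
[1]
  A via A→a a: +{a}
  A via A→b: +{b}
  B via B→b b: +{b}
  C via C→A B: +{a,b}
  S via S→A B: +{a,b}
  FIRST(S)={a,b}  FIRST(A)={a,b}  FIRST(B)={b}  FIRST(C)={a,b}
[2] (no change)
  FIRST(S)={a,b}  FIRST(A)={a,b}  FIRST(B)={b}  FIRST(C)={a,b}

FOLLOW sets:
initialize: $ ∈ FOLLOW(S)
[1]
  A→B B B: FOLLOW(B) ⊇ FIRST(B) = {b}; new: +{b}
  C→A B: FOLLOW(A) ⊇ FIRST(B) = {b}; new: +{b}
  S→A B: FOLLOW(B) ⊇ FOLLOW(S) ⊇ {$}; new: +{$}
  S→S B b: FOLLOW(S) ⊇ FIRST(B) = {b}; new: +{b}
  S→a C: FOLLOW(C) ⊇ FOLLOW(S) ⊇ {$,b}; new: +{$,b}
  S: {$,b}  A: {b}  B: {$,b}  C: {$,b}
[2] done
  S: {$,b}  A: {b}  B: {$,b}  C: {$,b}

FOLLOW(B) = ["$", "b"]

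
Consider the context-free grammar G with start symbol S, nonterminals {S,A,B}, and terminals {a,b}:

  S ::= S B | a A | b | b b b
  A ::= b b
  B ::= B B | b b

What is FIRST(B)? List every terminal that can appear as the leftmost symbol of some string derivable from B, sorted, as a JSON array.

FIRST iteration:
iter 1:
  A via A→b b: +{b}
  B via B→b b: +{b}
  S via S→a A: +{a}
  S via S→b: +{b}
  S: {a,b}  A: {b}  B: {b}
iter 2: (stable)
  S: {a,b}  A: {b}  B: {b}

FIRST(B) = ["b"]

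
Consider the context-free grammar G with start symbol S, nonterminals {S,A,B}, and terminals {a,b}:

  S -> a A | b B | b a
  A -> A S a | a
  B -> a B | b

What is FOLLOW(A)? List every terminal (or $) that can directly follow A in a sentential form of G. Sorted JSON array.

FIRST iteration:
pass 1:
  A via A→a: +{a}
  B via B→a B: +{a}
  B via B→b: +{b}
  S via S→a A: +{a}
  S via S→b B: +{b}
  FIRST[S]={a,b}  FIRST[A]={a}  FIRST[B]={a,b}
pass 2: (stable)
  FIRST[S]={a,b}  FIRST[A]={a}  FIRST[B]={a,b}

FOLLOW iteration:
seed FOLLOW(S) with $
pass 1:
  A→A S a: FOLLOW(A) ⊇ FIRST(S) = {a,b}; new: +{a,b}
  A→A S a: FOLLOW(S) ⊇ FIRST(a) = {a}; new: +{a}
  S→a A: FOLLOW(A) ⊇ FOLLOW(S) ⊇ {$,a}; new: +{$}
  S→b B: FOLLOW(B) ⊇ FOLLOW(S) ⊇ {$,a}; new: +{$,a}
  FOLLOW(S)={$,a}  FOLLOW(A)={$,a,b}  FOLLOW(B)={$,a}
pass 2: (no change)
  FOLLOW(S)={$,a}  FOLLOW(A)={$,a,b}  FOLLOW(B)={$,a}

FOLLOW(A) = ["$", "a", "b"]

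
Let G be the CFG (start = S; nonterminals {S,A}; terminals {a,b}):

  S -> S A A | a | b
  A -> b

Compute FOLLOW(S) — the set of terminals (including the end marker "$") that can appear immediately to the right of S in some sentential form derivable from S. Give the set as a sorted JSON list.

FIRST iteration:
iter 1:
  A via A→b: +{b}
  S via S→a: +{a}
  S via S→b: +{b}
  FIRST[S]={a,b}  FIRST[A]={b}
iter 2: (stable)
  FIRST[S]={a,b}  FIRST[A]={b}

Compute FOLLOW by fixpoint:
seed FOLLOW(S) with $
iter 1:
  S→S A A: FOLLOW(S) ⊇ FIRST(A) = {b}; new: +{b}
  S→S A A: FOLLOW(A) ⊇ FIRST(A) = {b}; new: +{b}
  S→S A A: FOLLOW(A) ⊇ FOLLOW(S) ⊇ {$,b}; new: +{$}
  S: {$,b}  A: {$,b}
iter 2: — fixpoint
  S: {$,b}  A: {$,b}

FOLLOW(S) = ["$", "b"]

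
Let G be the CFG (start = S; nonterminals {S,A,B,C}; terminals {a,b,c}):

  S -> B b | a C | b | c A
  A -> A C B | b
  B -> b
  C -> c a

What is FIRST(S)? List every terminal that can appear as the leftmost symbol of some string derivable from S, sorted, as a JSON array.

FIRST iteration:
iter 1:
  A via A→b: +{b}
  B via B→b: +{b}
  C via C→c a: +{c}
  S via S→B b: +{b}
  S via S→a C: +{a}
  S via S→c A: +{c}
  FIRST(S)={a,b,c}  FIRST(A)={b}  FIRST(B)={b}  FIRST(C)={c}
iter 2: done
  FIRST(S)={a,b,c}  FIRST(A)={b}  FIRST(B)={b}  FIRST(C)={c}

FIRST(S) = ["a", "b", "c"]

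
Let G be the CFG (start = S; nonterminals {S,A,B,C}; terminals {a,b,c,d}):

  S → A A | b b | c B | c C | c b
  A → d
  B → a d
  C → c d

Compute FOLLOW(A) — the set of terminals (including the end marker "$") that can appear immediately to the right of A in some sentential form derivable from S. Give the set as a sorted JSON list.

Compute FIRST by fixpoint:
pass 1:
  A via A→d: +{d}
  B via B→a d: +{a}
  C via C→c d: +{c}
  S via S→A A: +{d}
  S via S→b b: +{b}
  S via S→c B: +{c}
  S: {b,c,d}  A: {d}  B: {a}  C: {c}
pass 2: done
  S: {b,c,d}  A: {d}  B: {a}  C: {c}

Compute FOLLOW by fixpoint:
seed FOLLOW(S) with $
round 1:
  S→A A: FOLLOW(A) ⊇ FIRST(A) = {d}; new: +{d}
  S→A A: FOLLOW(A) ⊇ FOLLOW(S) ⊇ {$}; new: +{$}
  S→c B: FOLLOW(B) ⊇ FOLLOW(S) ⊇ {$}; new: +{$}
  S→c C: FOLLOW(C) ⊇ FOLLOW(S) ⊇ {$}; new: +{$}
  FOLLOW[S]={$}  FOLLOW[A]={$,d}  FOLLOW[B]={$}  FOLLOW[C]={$}
round 2: — fixpoint
  FOLLOW[S]={$}  FOLLOW[A]={$,d}  FOLLOW[B]={$}  FOLLOW[C]={$}

FOLLOW(A) = ["$", "d"]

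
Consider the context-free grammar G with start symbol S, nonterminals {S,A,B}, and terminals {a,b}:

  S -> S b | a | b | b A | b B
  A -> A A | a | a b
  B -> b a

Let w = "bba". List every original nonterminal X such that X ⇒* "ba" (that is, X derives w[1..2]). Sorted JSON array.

CNF form of G:
  S -> S T1 | T1 A | T1 B | a | b
  A -> A A | T0 T1 | a
  B -> T1 T0
  T0 -> a
  T1 -> b

CYK fill — only the sub-triangle for w[1..2]:
  cell(1,1) b: {S,T1}  orig:{S}
  cell(2,2) a: {A,S,T0}  orig:{A,S}
  cell(1,2) ba: {B,S}

Original NTs in T[1,2] deriving "ba": ["B", "S"]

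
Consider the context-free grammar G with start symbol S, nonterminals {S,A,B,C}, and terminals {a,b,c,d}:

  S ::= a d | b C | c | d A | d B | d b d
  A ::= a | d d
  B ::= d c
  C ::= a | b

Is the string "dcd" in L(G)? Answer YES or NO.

Convert to CNF:
  S -> T0 A | T0 B | T0 X4 | T2 T0 | T3 C | c
  A -> T0 T0 | a
  B -> T0 T1
  C -> a | b
  T0 -> d
  T1 -> c
  T2 -> a
  T3 -> b
  X4 -> T3 T0

CYK fill:
  cell(0,0) d: {T0}  orig:{}
  cell(1,1) c: {S,T1}  orig:{S}
  cell(2,2) d: {T0}  orig:{}
  cell(0,1) dc: {B}
  cell(1,2) cd: ∅
  cell(0,2) dcd: ∅

S ∉ T[0,2] ⇒ NO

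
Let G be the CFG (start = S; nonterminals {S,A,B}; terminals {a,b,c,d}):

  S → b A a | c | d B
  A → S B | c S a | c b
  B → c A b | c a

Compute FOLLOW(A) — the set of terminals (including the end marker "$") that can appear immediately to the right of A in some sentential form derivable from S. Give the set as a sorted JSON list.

FIRST iteration:
[1]
  A via A→c S a: +{c}
  B via B→c A b: +{c}
  S via S→b A a: +{b}
  S via S→c: +{c}
  S via S→d B: +{d}
  S: {b,c,d}  A: {c}  B: {c}
[2]
  A via A→S B: +{b,d}
  S: {b,c,d}  A: {b,c,d}  B: {c}
[3] (no change)
  S: {b,c,d}  A: {b,c,d}  B: {c}

FOLLOW sets:
initialize: $ ∈ FOLLOW(S)
iter 1:
  A→S B: FOLLOW(S) ⊇ FIRST(B) = {c}; new: +{c}
  A→c S a: FOLLOW(S) ⊇ FIRST(a) = {a}; new: +{a}
  B→c A b: FOLLOW(A) ⊇ FIRST(b) = {b}; new: +{b}
  S→b A a: FOLLOW(A) ⊇ FIRST(a) = {a}; new: +{a}
  S→d B: FOLLOW(B) ⊇ FOLLOW(S) ⊇ {$,a,c}; new: +{$,a,c}
  FOLLOW[S]={$,a,c}  FOLLOW[A]={a,b}  FOLLOW[B]={$,a,c}
iter 2:
  A→S B: FOLLOW(B) ⊇ FOLLOW(A) ⊇ {a,b}; new: +{b}
  FOLLOW[S]={$,a,c}  FOLLOW[A]={a,b}  FOLLOW[B]={$,a,b,c}
iter 3: (stable)
  FOLLOW[S]={$,a,c}  FOLLOW[A]={a,b}  FOLLOW[B]={$,a,b,c}

FOLLOW(A) = ["a", "b"]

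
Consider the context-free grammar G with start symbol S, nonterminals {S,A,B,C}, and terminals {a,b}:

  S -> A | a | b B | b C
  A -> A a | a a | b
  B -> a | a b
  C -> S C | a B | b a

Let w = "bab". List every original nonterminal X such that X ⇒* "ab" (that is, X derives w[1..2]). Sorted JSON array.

CNF form of G:
  S -> A T0 | T0 T0 | T1 B | T1 C | a | b
  A -> A T0 | T0 T0 | b
  B -> T0 T1 | a
  C -> S C | T0 B | T1 T0
  T0 -> a
  T1 -> b

Fill CYK table bottom-up (cells [i..j] with 1 ≤ i ≤ j ≤ 2 only):
  cell(1,1) a: {B,S,T0}  orig:{B,S}
  cell(2,2) b: {A,S,T1}  orig:{A,S}
  cell(1,2) ab: {B}

Original NTs in T[1,2] deriving "ab": ["B"]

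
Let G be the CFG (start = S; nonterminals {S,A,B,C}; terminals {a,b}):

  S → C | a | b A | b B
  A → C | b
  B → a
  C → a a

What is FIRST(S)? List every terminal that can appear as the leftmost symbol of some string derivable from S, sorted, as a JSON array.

Compute FIRST by fixpoint:
[1]
  A via A→b: +{b}
  B via B→a: +{a}
  C via C→a a: +{a}
  S via S→C: +{a}
  S via S→b A: +{b}
  FIRST(S)={a,b}  FIRST(A)={b}  FIRST(B)={a}  FIRST(C)={a}
[2]
  A via A→C: +{a}
  FIRST(S)={a,b}  FIRST(A)={a,b}  FIRST(B)={a}  FIRST(C)={a}
[3] done
  FIRST(S)={a,b}  FIRST(A)={a,b}  FIRST(B)={a}  FIRST(C)={a}

FIRST(S) = ["a", "b"]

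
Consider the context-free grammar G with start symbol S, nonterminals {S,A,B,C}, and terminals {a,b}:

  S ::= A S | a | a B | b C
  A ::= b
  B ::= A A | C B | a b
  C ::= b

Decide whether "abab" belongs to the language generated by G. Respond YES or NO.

Convert to CNF:
  S -> A S | T0 B | T1 C | a
  A -> b
  B -> A A | C B | T0 T1
  C -> b
  T0 -> a
  T1 -> b

Fill CYK table bottom-up:
  cell(0,0) a: {S,T0}  orig:{S}
  cell(1,1) b: {A,C,T1}  orig:{A,C}
  cell(2,2) a: {S,T0}  orig:{S}
  cell(3,3) b: {A,C,T1}  orig:{A,C}
  cell(0,1) ab: {B}
  cell(1,2) ba: {S}
  cell(2,3) ab: {B}
  cell(0,2) aba: ∅
  cell(1,3) bab: {B}
  cell(0,3) abab: {S}

S ∈ T[0,3] ⇒ YES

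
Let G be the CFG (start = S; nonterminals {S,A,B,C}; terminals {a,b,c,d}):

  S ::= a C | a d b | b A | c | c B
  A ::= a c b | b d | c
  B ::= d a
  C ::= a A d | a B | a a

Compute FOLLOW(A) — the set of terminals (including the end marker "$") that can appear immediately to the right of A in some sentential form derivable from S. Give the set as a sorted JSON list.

FIRST sets, iterate to fixpoint:
pass 1:
  A via A→a c b: +{a}
  A via A→b d: +{b}
  A via A→c: +{c}
  B via B→d a: +{d}
  C via C→a A d: +{a}
  S via S→a C: +{a}
  S via S→b A: +{b}
  S via S→c: +{c}
  FIRST[S]={a,b,c}  FIRST[A]={a,b,c}  FIRST[B]={d}  FIRST[C]={a}
pass 2: (stable)
  FIRST[S]={a,b,c}  FIRST[A]={a,b,c}  FIRST[B]={d}  FIRST[C]={a}

FOLLOW iteration:
initialize: $ ∈ FOLLOW(S)
[1]
  C→a A d: FOLLOW(A) ⊇ FIRST(d) = {d}; new: +{d}
  S→a C: FOLLOW(C) ⊇ FOLLOW(S) ⊇ {$}; new: +{$}
  S→b A: FOLLOW(A) ⊇ FOLLOW(S) ⊇ {$}; new: +{$}
  S→c B: FOLLOW(B) ⊇ FOLLOW(S) ⊇ {$}; new: +{$}
  S: {$}  A: {$,d}  B: {$}  C: {$}
[2] (stable)
  S: {$}  A: {$,d}  B: {$}  C: {$}

FOLLOW(A) = ["$", "d"]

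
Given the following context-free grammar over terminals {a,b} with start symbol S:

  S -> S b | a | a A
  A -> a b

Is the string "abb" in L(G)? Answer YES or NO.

Convert to CNF:
  S -> S T1 | T0 A | a
  A -> T0 T1
  T0 -> a
  T1 -> b

CYK table (by increasing span):
  [0..0]={S,T0}  "a"  orig:{S}
  [1..1]={T1}  "b"  orig:{}
  [2..2]={T1}  "b"  orig:{}
  [0..1]={A,S}  "ab"
  [1..2]=∅  "bb"
  [0..2]={S}  "abb"

S ∈ T[0,2] ⇒ YES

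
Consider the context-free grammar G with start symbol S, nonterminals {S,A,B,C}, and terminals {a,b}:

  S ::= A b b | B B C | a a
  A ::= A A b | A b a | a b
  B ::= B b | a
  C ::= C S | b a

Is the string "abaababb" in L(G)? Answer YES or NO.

Convert to CNF:
  S -> A X4 | B X5 | T1 T1
  A -> A X2 | A X3 | T1 T0
  B -> B T0 | a
  C -> C S | T0 T1
  T0 -> b
  T1 -> a
  X2 -> A T0
  X3 -> T0 T1
  X4 -> T0 T0
  X5 -> B C

CYK fill:
  cell(0,0) a: {B,T1}  orig:{B}
  cell(1,1) b: {T0}  orig:{}
  cell(2,2) a: {B,T1}  orig:{B}
  cell(3,3) a: {B,T1}  orig:{B}
  cell(4,4) b: {T0}  orig:{}
  cell(5,5) a: {B,T1}  orig:{B}
  cell(6,6) b: {T0}  orig:{}
  cell(7,7) b: {T0}  orig:{}
  cell(0,1) ab: {A,B}
  cell(1,2) ba: {C,X3}  orig:{C}
  cell(2,3) aa: {S}
  cell(3,4) ab: {A,B}
  cell(4,5) ba: {C,X3}  orig:{C}
  cell(5,6) ab: {A,B}
  cell(6,7) bb: {X4}  orig:{}
  cell(0,2) aba: {X5}  orig:{}
  cell(1,3) baa: ∅
  cell(2,4) aab: ∅
  cell(3,5) aba: {X5}  orig:{}
  cell(4,6) bab: ∅
  cell(5,7) abb: {B,X2}  orig:{B}
  cell(0,3) abaa: ∅
  cell(1,4) baab: ∅
  cell(2,5) aaba: {S}
  cell(3,6) abab: ∅
  cell(4,7) babb: ∅
  cell(0,4) abaab: ∅
  cell(1,5) baaba: ∅
  cell(2,6) aabab: ∅
  cell(3,7) ababb: {A}
  cell(0,5) abaaba: ∅
  cell(1,6) baabab: ∅
  cell(2,7) aababb: ∅
  cell(0,6) abaabab: ∅
  cell(1,7) baababb: ∅
  cell(0,7) abaababb: ∅

S ∉ T[0,7] ⇒ NO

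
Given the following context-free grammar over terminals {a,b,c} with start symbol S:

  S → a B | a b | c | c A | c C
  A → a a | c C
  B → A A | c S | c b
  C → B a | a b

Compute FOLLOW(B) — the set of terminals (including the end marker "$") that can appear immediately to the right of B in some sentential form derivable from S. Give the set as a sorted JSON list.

FIRST sets, iterate to fixpoint:
round 1:
  A via A→a a: +{a}
  A via A→c C: +{c}
  B via B→A A: +{a,c}
  C via C→B a: +{a,c}
  S via S→a B: +{a}
  S via S→c: +{c}
  S: {a,c}  A: {a,c}  B: {a,c}  C: {a,c}
round 2: — fixpoint
  S: {a,c}  A: {a,c}  B: {a,c}  C: {a,c}

Compute FOLLOW by fixpoint:
seed FOLLOW(S) with $
iter 1:
  B→A A: FOLLOW(A) ⊇ FIRST(A) = {a,c}; new: +{a,c}
  C→B a: FOLLOW(B) ⊇ FIRST(a) = {a}; new: +{a}
  S→a B: FOLLOW(B) ⊇ FOLLOW(S) ⊇ {$}; new: +{$}
  S→c A: FOLLOW(A) ⊇ FOLLOW(S) ⊇ {$}; new: +{$}
  S→c C: FOLLOW(C) ⊇ FOLLOW(S) ⊇ {$}; new: +{$}
  FOLLOW(S)={$}  FOLLOW(A)={$,a,c}  FOLLOW(B)={$,a}  FOLLOW(C)={$}
iter 2:
  A→c C: FOLLOW(C) ⊇ FOLLOW(A) ⊇ {$,a,c}; new: +{a,c}
  B→c S: FOLLOW(S) ⊇ FOLLOW(B) ⊇ {$,a}; new: +{a}
  FOLLOW(S)={$,a}  FOLLOW(A)={$,a,c}  FOLLOW(B)={$,a}  FOLLOW(C)={$,a,c}
iter 3: (stable)
  FOLLOW(S)={$,a}  FOLLOW(A)={$,a,c}  FOLLOW(B)={$,a}  FOLLOW(C)={$,a,c}

FOLLOW(B) = ["$", "a"]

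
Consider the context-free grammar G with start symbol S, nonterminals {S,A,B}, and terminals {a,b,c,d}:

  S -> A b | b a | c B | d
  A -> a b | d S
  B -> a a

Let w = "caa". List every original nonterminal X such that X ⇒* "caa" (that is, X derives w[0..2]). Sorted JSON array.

CNF form of G:
  S -> A T1 | T1 T0 | T3 B | d
  A -> T0 T1 | T2 S
  B -> T0 T0
  T0 -> a
  T1 -> b
  T2 -> d
  T3 -> c

CYK table (by increasing span), restricted to cells inside w[0..2]:
  cell(0,0) c: {T3}  orig:{}
  cell(1,1) a: {T0}  orig:{}
  cell(2,2) a: {T0}  orig:{}
  cell(0,1) ca: ∅
  cell(1,2) aa: {B}
  cell(0,2) caa: {S}

Original NTs in T[0,2] deriving "caa": ["S"]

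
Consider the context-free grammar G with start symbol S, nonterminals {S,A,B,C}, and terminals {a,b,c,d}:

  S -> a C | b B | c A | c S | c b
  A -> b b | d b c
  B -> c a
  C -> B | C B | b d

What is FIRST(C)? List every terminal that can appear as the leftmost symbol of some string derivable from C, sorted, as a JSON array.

Compute FIRST by fixpoint:
pass 1:
  A via A→b b: +{b}
  A via A→d b c: +{d}
  B via B→c a: +{c}
  C via C→B: +{c}
  C via C→b d: +{b}
  S via S→a C: +{a}
  S via S→b B: +{b}
  S via S→c A: +{c}
  S: {a,b,c}  A: {b,d}  B: {c}  C: {b,c}
pass 2: done
  S: {a,b,c}  A: {b,d}  B: {c}  C: {b,c}

FIRST(C) = ["b", "c"]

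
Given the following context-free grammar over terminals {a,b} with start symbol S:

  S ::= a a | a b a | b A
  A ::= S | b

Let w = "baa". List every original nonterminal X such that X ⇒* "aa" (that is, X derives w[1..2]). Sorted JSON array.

CNF form of G:
  S -> T0 T0 | T0 X3 | T1 A
  A -> T0 T0 | T0 X2 | T1 A | b
  T0 -> a
  T1 -> b
  X2 -> T1 T0
  X3 -> T1 T0

Fill CYK table bottom-up, restricted to cells inside w[1..2]:
  [1..1]={T0}  "a"  orig:{}
  [2..2]={T0}  "a"  orig:{}
  [1..2]={A,S}  "aa"

Original NTs in T[1,2] deriving "aa": ["A", "S"]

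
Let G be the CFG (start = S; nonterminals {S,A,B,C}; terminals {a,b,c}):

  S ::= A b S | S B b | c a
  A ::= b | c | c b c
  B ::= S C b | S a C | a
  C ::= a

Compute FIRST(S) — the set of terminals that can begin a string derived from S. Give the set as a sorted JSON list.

FIRST sets, iterate to fixpoint:
iter 1:
  A via A→b: +{b}
  A via A→c: +{c}
  B via B→a: +{a}
  C via C→a: +{a}
  S via S→A b S: +{b,c}
  FIRST(S)={b,c}  FIRST(A)={b,c}  FIRST(B)={a}  FIRST(C)={a}
iter 2:
  B via B→S C b: +{b,c}
  FIRST(S)={b,c}  FIRST(A)={b,c}  FIRST(B)={a,b,c}  FIRST(C)={a}
iter 3: done
  FIRST(S)={b,c}  FIRST(A)={b,c}  FIRST(B)={a,b,c}  FIRST(C)={a}

FIRST(S) = ["b", "c"]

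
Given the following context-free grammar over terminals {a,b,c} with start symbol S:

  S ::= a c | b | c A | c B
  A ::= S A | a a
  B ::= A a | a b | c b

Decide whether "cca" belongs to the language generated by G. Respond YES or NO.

Convert to CNF:
  S -> T0 T2 | T2 A | T2 B | b
  A -> S A | T0 T0
  B -> A T0 | T0 T1 | T2 T1
  T0 -> a
  T1 -> b
  T2 -> c

CYK table (by increasing span):
  cell(0,0) c: {T2}  orig:{}
  cell(1,1) c: {T2}  orig:{}
  cell(2,2) a: {T0}  orig:{}
  cell(0,1) cc: ∅
  cell(1,2) ca: ∅
  cell(0,2) cca: ∅

S ∉ T[0,2] ⇒ NO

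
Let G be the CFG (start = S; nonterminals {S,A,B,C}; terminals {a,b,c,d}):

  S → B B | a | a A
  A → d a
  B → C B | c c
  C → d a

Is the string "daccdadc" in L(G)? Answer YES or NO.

Convert to CNF:
  S -> B B | T1 A | a
  A -> T0 T1
  B -> C B | T2 T2
  C -> T0 T1
  T0 -> d
  T1 -> a
  T2 -> c

CYK table (by increasing span):
  [0..0]={T0}  "d"  orig:{}
  [1..1]={S,T1}  "a"  orig:{S}
  [2..2]={T2}  "c"  orig:{}
  [3..3]={T2}  "c"  orig:{}
  [4..4]={T0}  "d"  orig:{}
  [5..5]={S,T1}  "a"  orig:{S}
  [6..6]={T0}  "d"  orig:{}
  [7..7]={T2}  "c"  orig:{}
  [0..1]={A,C}  "da"
  [1..2]=∅  "ac"
  [2..3]={B}  "cc"
  [3..4]=∅  "cd"
  [4..5]={A,C}  "da"
  [5..6]=∅  "ad"
  [6..7]=∅  "dc"
  [0..2]=∅  "dac"
  [1..3]=∅  "acc"
  [2..4]=∅  "ccd"
  [3..5]=∅  "cda"
  [4..6]=∅  "dad"
  [5..7]=∅  "adc"
  [0..3]={B}  "dacc"
  [1..4]=∅  "accd"
  [2..5]=∅  "ccda"
  [3..6]=∅  "cdad"
  [4..7]=∅  "dadc"
  [0..4]=∅  "daccd"
  [1..5]=∅  "accda"
  [2..6]=∅  "ccdad"
  [3..7]=∅  "cdadc"
  [0..5]=∅  "daccda"
  [1..6]=∅  "accdad"
  [2..7]=∅  "ccdadc"
  [0..6]=∅  "daccdad"
  [1..7]=∅  "accdadc"
  [0..7]=∅  "daccdadc"

S ∉ T[0,7] ⇒ NO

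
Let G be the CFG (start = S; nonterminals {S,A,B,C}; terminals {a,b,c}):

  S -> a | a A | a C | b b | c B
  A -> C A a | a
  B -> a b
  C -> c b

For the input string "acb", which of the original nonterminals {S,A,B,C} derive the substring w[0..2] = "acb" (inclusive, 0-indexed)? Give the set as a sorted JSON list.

CNF form of G:
  S -> T0 A | T0 C | T1 T1 | T2 B | a
  A -> C X3 | a
  B -> T0 T1
  C -> T2 T1
  T0 -> a
  T1 -> b
  T2 -> c
  X3 -> A T0

Fill CYK table bottom-up — only the sub-triangle for w[0..2]:
  T[0,0] 'a' = {A,S,T0}  orig:{A,S}
  T[1,1] 'c' = {T2}  orig:{}
  T[2,2] 'b' = {T1}  orig:{}
  T[0,1] 'ac' = ∅
  T[1,2] 'cb' = {C}
  T[0,2] 'acb' = {S}

Original NTs in T[0,2] deriving "acb": ["S"]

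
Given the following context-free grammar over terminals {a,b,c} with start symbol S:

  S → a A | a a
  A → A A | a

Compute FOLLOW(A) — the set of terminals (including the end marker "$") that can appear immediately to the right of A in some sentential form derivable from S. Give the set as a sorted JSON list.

Compute FIRST by fixpoint:
[1]
  A via A→a: +{a}
  S via S→a A: +{a}
  FIRST(S)={a}  FIRST(A)={a}
[2] (no change)
  FIRST(S)={a}  FIRST(A)={a}

Compute FOLLOW by fixpoint:
initialize: $ ∈ FOLLOW(S)
pass 1:
  A→A A: FOLLOW(A) ⊇ FIRST(A) = {a}; new: +{a}
  S→a A: FOLLOW(A) ⊇ FOLLOW(S) ⊇ {$}; new: +{$}
  FOLLOW[S]={$}  FOLLOW[A]={$,a}
pass 2: (no change)
  FOLLOW[S]={$}  FOLLOW[A]={$,a}

FOLLOW(A) = ["$", "a"]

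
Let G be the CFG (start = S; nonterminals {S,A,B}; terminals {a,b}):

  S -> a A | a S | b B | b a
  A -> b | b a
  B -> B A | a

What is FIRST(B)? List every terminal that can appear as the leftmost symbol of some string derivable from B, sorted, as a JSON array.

FIRST iteration:
pass 1:
  A via A→b: +{b}
  B via B→a: +{a}
  S via S→a A: +{a}
  S via S→b B: +{b}
  S: {a,b}  A: {b}  B: {a}
pass 2: done
  S: {a,b}  A: {b}  B: {a}

FIRST(B) = ["a"]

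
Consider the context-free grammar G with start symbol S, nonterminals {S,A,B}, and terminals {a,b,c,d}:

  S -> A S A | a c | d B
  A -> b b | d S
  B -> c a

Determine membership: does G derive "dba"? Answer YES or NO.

Convert to CNF:
  S -> A X4 | T1 B | T3 T2
  A -> T0 T0 | T1 S
  B -> T2 T3
  T0 -> b
  T1 -> d
  T2 -> c
  T3 -> a
  X4 -> S A

Fill CYK table bottom-up:
  [0..0]={T1}  "d"  orig:{}
  [1..1]={T0}  "b"  orig:{}
  [2..2]={T3}  "a"  orig:{}
  [0..1]=∅  "db"
  [1..2]=∅  "ba"
  [0..2]=∅  "dba"

S ∉ T[0,2] ⇒ NO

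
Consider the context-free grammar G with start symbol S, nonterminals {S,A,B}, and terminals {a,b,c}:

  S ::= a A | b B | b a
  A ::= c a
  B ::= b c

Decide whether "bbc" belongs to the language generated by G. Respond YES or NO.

CNF form of G:
  S -> T1 A | T2 B | T2 T1
  A -> T0 T1
  B -> T2 T0
  T0 -> c
  T1 -> a
  T2 -> b

CYK table (by increasing span):
  cell(0,0) b: {T2}  orig:{}
  cell(1,1) b: {T2}  orig:{}
  cell(2,2) c: {T0}  orig:{}
  cell(0,1) bb: ∅
  cell(1,2) bc: {B}
  cell(0,2) bbc: {S}

S ∈ T[0,2] ⇒ YES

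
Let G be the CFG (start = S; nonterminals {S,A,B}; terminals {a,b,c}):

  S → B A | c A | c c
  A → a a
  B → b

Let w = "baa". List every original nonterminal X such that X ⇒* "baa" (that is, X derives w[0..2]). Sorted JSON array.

Convert to CNF:
  S -> B A | T1 A | T1 T1
  A -> T0 T0
  B -> b
  T0 -> a
  T1 -> c

CYK table (by increasing span), restricted to cells inside w[0..2]:
  cell(0,0) b: {B}
  cell(1,1) a: {T0}  orig:{}
  cell(2,2) a: {T0}  orig:{}
  cell(0,1) ba: ∅
  cell(1,2) aa: {A}
  cell(0,2) baa: {S}

Original NTs in T[0,2] deriving "baa": ["S"]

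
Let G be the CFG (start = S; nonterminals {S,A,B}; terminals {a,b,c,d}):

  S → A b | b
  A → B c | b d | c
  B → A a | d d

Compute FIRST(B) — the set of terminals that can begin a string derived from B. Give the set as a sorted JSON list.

FIRST sets, iterate to fixpoint:
pass 1:
  A via A→b d: +{b}
  A via A→c: +{c}
  B via B→A a: +{b,c}
  B via B→d d: +{d}
  S via S→A b: +{b,c}
  S: {b,c}  A: {b,c}  B: {b,c,d}
pass 2:
  A via A→B c: +{d}
  S via S→A b: +{d}
  S: {b,c,d}  A: {b,c,d}  B: {b,c,d}
pass 3: done
  S: {b,c,d}  A: {b,c,d}  B: {b,c,d}

FIRST(B) = ["b", "c", "d"]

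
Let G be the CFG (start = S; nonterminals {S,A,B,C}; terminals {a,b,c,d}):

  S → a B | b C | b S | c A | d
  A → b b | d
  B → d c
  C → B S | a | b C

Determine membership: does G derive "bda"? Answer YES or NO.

Convert to CNF:
  S -> T0 C | T0 S | T2 A | T3 B | d
  A -> T0 T0 | d
  B -> T1 T2
  C -> B S | T0 C | a
  T0 -> b
  T1 -> d
  T2 -> c
  T3 -> a

Fill CYK table bottom-up:
  T[0,0] 'b' = {T0}  orig:{}
  T[1,1] 'd' = {A,S,T1}  orig:{A,S}
  T[2,2] 'a' = {C,T3}  orig:{C}
  T[0,1] 'bd' = {S}
  T[1,2] 'da' = ∅
  T[0,2] 'bda' = ∅

S ∉ T[0,2] ⇒ NO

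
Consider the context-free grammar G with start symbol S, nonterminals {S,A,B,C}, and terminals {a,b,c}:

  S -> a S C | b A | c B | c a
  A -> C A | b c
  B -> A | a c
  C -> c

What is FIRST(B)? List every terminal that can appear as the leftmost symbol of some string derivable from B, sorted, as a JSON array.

FIRST sets, iterate to fixpoint:
pass 1:
  A via A→b c: +{b}
  B via B→A: +{b}
  B via B→a c: +{a}
  C via C→c: +{c}
  S via S→a S C: +{a}
  S via S→b A: +{b}
  S via S→c B: +{c}
  S: {a,b,c}  A: {b}  B: {a,b}  C: {c}
pass 2:
  A via A→C A: +{c}
  B via B→A: +{c}
  S: {a,b,c}  A: {b,c}  B: {a,b,c}  C: {c}
pass 3: (stable)
  S: {a,b,c}  A: {b,c}  B: {a,b,c}  C: {c}

FIRST(B) = ["a", "b", "c"]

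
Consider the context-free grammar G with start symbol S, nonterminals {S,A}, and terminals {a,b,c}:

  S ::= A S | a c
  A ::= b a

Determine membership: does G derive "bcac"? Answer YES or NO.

Convert to CNF:
  S -> A S | T1 T2
  A -> T0 T1
  T0 -> b
  T1 -> a
  T2 -> c

Fill CYK table bottom-up:
  cell(0,0) b: {T0}  orig:{}
  cell(1,1) c: {T2}  orig:{}
  cell(2,2) a: {T1}  orig:{}
  cell(3,3) c: {T2}  orig:{}
  cell(0,1) bc: ∅
  cell(1,2) ca: ∅
  cell(2,3) ac: {S}
  cell(0,2) bca: ∅
  cell(1,3) cac: ∅
  cell(0,3) bcac: ∅

S ∉ T[0,3] ⇒ NO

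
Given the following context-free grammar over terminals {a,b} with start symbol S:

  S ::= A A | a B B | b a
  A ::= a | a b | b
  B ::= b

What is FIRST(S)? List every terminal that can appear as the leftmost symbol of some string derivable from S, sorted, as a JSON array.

FIRST sets, iterate to fixpoint:
[1]
  A via A→a: +{a}
  A via A→b: +{b}
  B via B→b: +{b}
  S via S→A A: +{a,b}
  FIRST(S)={a,b}  FIRST(A)={a,b}  FIRST(B)={b}
[2] done
  FIRST(S)={a,b}  FIRST(A)={a,b}  FIRST(B)={b}

FIRST(S) = ["a", "b"]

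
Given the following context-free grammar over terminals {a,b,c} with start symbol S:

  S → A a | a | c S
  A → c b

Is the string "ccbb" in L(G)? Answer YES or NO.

CNF form of G:
  S -> A T2 | T0 S | a
  A -> T0 T1
  T0 -> c
  T1 -> b
  T2 -> a

CYK fill:
  T[0,0] 'c' = {T0}  orig:{}
  T[1,1] 'c' = {T0}  orig:{}
  T[2,2] 'b' = {T1}  orig:{}
  T[3,3] 'b' = {T1}  orig:{}
  T[0,1] 'cc' = ∅
  T[1,2] 'cb' = {A}
  T[2,3] 'bb' = ∅
  T[0,2] 'ccb' = ∅
  T[1,3] 'cbb' = ∅
  T[0,3] 'ccbb' = ∅

S ∉ T[0,3] ⇒ NO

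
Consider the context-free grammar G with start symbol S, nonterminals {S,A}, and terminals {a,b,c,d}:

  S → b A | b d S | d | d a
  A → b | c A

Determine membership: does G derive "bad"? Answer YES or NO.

CNF form of G:
  S -> T1 A | T1 X4 | T2 T3 | d
  A -> T0 A | b
  T0 -> c
  T1 -> b
  T2 -> d
  T3 -> a
  X4 -> T2 S

CYK fill:
  T[0,0] 'b' = {A,T1}  orig:{A}
  T[1,1] 'a' = {T3}  orig:{}
  T[2,2] 'd' = {S,T2}  orig:{S}
  T[0,1] 'ba' = ∅
  T[1,2] 'ad' = ∅
  T[0,2] 'bad' = ∅

S ∉ T[0,2] ⇒ NO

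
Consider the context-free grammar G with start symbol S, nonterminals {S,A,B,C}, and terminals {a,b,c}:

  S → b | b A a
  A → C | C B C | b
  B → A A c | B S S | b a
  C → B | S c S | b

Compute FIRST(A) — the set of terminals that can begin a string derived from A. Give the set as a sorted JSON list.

FIRST iteration:
iter 1:
  A via A→b: +{b}
  B via B→A A c: +{b}
  C via C→B: +{b}
  S via S→b: +{b}
  FIRST[S]={b}  FIRST[A]={b}  FIRST[B]={b}  FIRST[C]={b}
iter 2: — fixpoint
  FIRST[S]={b}  FIRST[A]={b}  FIRST[B]={b}  FIRST[C]={b}

FIRST(A) = ["b"]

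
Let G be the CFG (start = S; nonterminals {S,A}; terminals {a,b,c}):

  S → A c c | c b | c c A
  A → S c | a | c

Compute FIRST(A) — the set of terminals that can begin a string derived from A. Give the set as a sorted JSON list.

FIRST iteration:
[1]
  A via A→a: +{a}
  A via A→c: +{c}
  S via S→A c c: +{a,c}
  S: {a,c}  A: {a,c}
[2] (no change)
  S: {a,c}  A: {a,c}

FIRST(A) = ["a", "c"]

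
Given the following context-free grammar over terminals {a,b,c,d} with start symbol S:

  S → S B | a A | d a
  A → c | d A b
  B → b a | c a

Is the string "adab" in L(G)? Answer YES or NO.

CNF form of G:
  S -> S B | T0 T2 | T2 A
  A -> T0 X4 | c
  B -> T1 T2 | T3 T2
  T0 -> d
  T1 -> b
  T2 -> a
  T3 -> c
  X4 -> A T1

CYK table (by increasing span):
  T[0,0] 'a' = {T2}  orig:{}
  T[1,1] 'd' = {T0}  orig:{}
  T[2,2] 'a' = {T2}  orig:{}
  T[3,3] 'b' = {T1}  orig:{}
  T[0,1] 'ad' = ∅
  T[1,2] 'da' = {S}
  T[2,3] 'ab' = ∅
  T[0,2] 'ada' = ∅
  T[1,3] 'dab' = ∅
  T[0,3] 'adab' = ∅

S ∉ T[0,3] ⇒ NO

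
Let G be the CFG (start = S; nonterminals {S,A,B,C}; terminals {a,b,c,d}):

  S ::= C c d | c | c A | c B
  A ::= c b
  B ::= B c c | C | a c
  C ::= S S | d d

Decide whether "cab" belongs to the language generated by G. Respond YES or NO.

CNF form of G:
  S -> C X5 | T0 A | T0 B | c
  A -> T0 T1
  B -> B X4 | S S | T2 T0 | T3 T3
  C -> S S | T3 T3
  T0 -> c
  T1 -> b
  T2 -> a
  T3 -> d
  X4 -> T0 T0
  X5 -> T0 T3

Fill CYK table bottom-up:
  cell(0,0) c: {S,T0}  orig:{S}
  cell(1,1) a: {T2}  orig:{}
  cell(2,2) b: {T1}  orig:{}
  cell(0,1) ca: ∅
  cell(1,2) ab: ∅
  cell(0,2) cab: ∅

S ∉ T[0,2] ⇒ NO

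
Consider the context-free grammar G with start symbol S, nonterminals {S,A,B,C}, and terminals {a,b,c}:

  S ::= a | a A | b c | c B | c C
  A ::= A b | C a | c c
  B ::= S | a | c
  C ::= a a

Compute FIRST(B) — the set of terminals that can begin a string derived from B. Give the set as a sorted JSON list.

Compute FIRST by fixpoint:
[1]
  A via A→c c: +{c}
  B via B→a: +{a}
  B via B→c: +{c}
  C via C→a a: +{a}
  S via S→a: +{a}
  S via S→b c: +{b}
  S via S→c B: +{c}
  FIRST[S]={a,b,c}  FIRST[A]={c}  FIRST[B]={a,c}  FIRST[C]={a}
[2]
  A via A→C a: +{a}
  B via B→S: +{b}
  FIRST[S]={a,b,c}  FIRST[A]={a,c}  FIRST[B]={a,b,c}  FIRST[C]={a}
[3] done
  FIRST[S]={a,b,c}  FIRST[A]={a,c}  FIRST[B]={a,b,c}  FIRST[C]={a}

FIRST(B) = ["a", "b", "c"]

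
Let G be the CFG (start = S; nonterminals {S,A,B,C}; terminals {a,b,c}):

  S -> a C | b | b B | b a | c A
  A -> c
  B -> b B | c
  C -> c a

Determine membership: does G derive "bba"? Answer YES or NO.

Convert to CNF:
  S -> T0 B | T0 T2 | T1 A | T2 C | b
  A -> c
  B -> T0 B | c
  C -> T1 T2
  T0 -> b
  T1 -> c
  T2 -> a

CYK table (by increasing span):
  cell(0,0) b: {S,T0}  orig:{S}
  cell(1,1) b: {S,T0}  orig:{S}
  cell(2,2) a: {T2}  orig:{}
  cell(0,1) bb: ∅
  cell(1,2) ba: {S}
  cell(0,2) bba: ∅

S ∉ T[0,2] ⇒ NO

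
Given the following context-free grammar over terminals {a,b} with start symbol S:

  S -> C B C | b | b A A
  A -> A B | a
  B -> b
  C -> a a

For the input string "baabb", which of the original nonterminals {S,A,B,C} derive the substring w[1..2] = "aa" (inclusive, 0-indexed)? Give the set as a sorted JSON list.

CNF form of G:
  S -> C X2 | T1 X3 | b
  A -> A B | a
  B -> b
  C -> T0 T0
  T0 -> a
  T1 -> b
  X2 -> B C
  X3 -> A A

CYK table (by increasing span), restricted to cells inside w[1..2]:
  cell(1,1) a: {A,T0}  orig:{A}
  cell(2,2) a: {A,T0}  orig:{A}
  cell(1,2) aa: {C,X3}  orig:{C}

Original NTs in T[1,2] deriving "aa": ["C"]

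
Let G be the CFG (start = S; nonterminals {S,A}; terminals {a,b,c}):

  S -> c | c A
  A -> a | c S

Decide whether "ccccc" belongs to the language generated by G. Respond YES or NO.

Convert to CNF:
  S -> T0 A | c
  A -> T0 S | a
  T0 -> c

CYK fill:
  [0..0]={S,T0}  "c"  orig:{S}
  [1..1]={S,T0}  "c"  orig:{S}
  [2..2]={S,T0}  "c"  orig:{S}
  [3..3]={S,T0}  "c"  orig:{S}
  [4..4]={S,T0}  "c"  orig:{S}
  [0..1]={A}  "cc"
  [1..2]={A}  "cc"
  [2..3]={A}  "cc"
  [3..4]={A}  "cc"
  [0..2]={S}  "ccc"
  [1..3]={S}  "ccc"
  [2..4]={S}  "ccc"
  [0..3]={A}  "cccc"
  [1..4]={A}  "cccc"
  [0..4]={S}  "ccccc"

S ∈ T[0,4] ⇒ YES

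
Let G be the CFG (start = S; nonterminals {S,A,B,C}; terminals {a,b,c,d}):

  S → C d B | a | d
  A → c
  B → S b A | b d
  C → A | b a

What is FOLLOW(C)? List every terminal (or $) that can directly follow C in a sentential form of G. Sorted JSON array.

Compute FIRST by fixpoint:
round 1:
  A via A→c: +{c}
  B via B→b d: +{b}
  C via C→A: +{c}
  C via C→b a: +{b}
  S via S→C d B: +{b,c}
  S via S→a: +{a}
  S via S→d: +{d}
  S: {a,b,c,d}  A: {c}  B: {b}  C: {b,c}
round 2:
  B via B→S b A: +{a,c,d}
  S: {a,b,c,d}  A: {c}  B: {a,b,c,d}  C: {b,c}
round 3: (no change)
  S: {a,b,c,d}  A: {c}  B: {a,b,c,d}  C: {b,c}

Compute FOLLOW by fixpoint:
initialize: $ ∈ FOLLOW(S)
[1]
  B→S b A: FOLLOW(S) ⊇ FIRST(b) = {b}; new: +{b}
  S→C d B: FOLLOW(C) ⊇ FIRST(d) = {d}; new: +{d}
  S→C d B: FOLLOW(B) ⊇ FOLLOW(S) ⊇ {$,b}; new: +{$,b}
  FOLLOW(S)={$,b}  FOLLOW(A)={}  FOLLOW(B)={$,b}  FOLLOW(C)={d}
[2]
  B→S b A: FOLLOW(A) ⊇ FOLLOW(B) ⊇ {$,b}; new: +{$,b}
  C→A: FOLLOW(A) ⊇ FOLLOW(C) ⊇ {d}; new: +{d}
  FOLLOW(S)={$,b}  FOLLOW(A)={$,b,d}  FOLLOW(B)={$,b}  FOLLOW(C)={d}
[3] done
  FOLLOW(S)={$,b}  FOLLOW(A)={$,b,d}  FOLLOW(B)={$,b}  FOLLOW(C)={d}

FOLLOW(C) = ["d"]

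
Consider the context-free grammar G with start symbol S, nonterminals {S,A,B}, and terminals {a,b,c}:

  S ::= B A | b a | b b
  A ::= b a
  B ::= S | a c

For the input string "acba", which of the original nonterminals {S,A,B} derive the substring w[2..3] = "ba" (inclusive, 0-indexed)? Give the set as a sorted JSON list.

CNF form of G:
  S -> B A | T0 T0 | T0 T1
  A -> T0 T1
  B -> B A | T0 T0 | T0 T1 | T1 T2
  T0 -> b
  T1 -> a
  T2 -> c

CYK fill — only the sub-triangle for w[2..3]:
  T[2,2] 'b' = {T0}  orig:{}
  T[3,3] 'a' = {T1}  orig:{}
  T[2,3] 'ba' = {A,B,S}

Original NTs in T[2,3] deriving "ba": ["A", "B", "S"]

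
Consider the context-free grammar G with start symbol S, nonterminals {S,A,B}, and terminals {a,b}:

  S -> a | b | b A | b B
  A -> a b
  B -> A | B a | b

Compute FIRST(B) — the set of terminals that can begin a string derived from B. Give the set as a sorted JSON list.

FIRST sets, iterate to fixpoint:
iter 1:
  A via A→a b: +{a}
  B via B→A: +{a}
  B via B→b: +{b}
  S via S→a: +{a}
  S via S→b: +{b}
  FIRST[S]={a,b}  FIRST[A]={a}  FIRST[B]={a,b}
iter 2: (stable)
  FIRST[S]={a,b}  FIRST[A]={a}  FIRST[B]={a,b}

FIRST(B) = ["a", "b"]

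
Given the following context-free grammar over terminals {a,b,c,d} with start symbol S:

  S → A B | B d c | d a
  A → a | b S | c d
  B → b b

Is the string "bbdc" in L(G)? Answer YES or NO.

CNF form of G:
  S -> A B | B X4 | T2 T3
  A -> T0 S | T1 T2 | a
  B -> T0 T0
  T0 -> b
  T1 -> c
  T2 -> d
  T3 -> a
  X4 -> T2 T1

Fill CYK table bottom-up:
  [0..0]={T0}  "b"  orig:{}
  [1..1]={T0}  "b"  orig:{}
  [2..2]={T2}  "d"  orig:{}
  [3..3]={T1}  "c"  orig:{}
  [0..1]={B}  "bb"
  [1..2]=∅  "bd"
  [2..3]={X4}  "dc"  orig:{}
  [0..2]=∅  "bbd"
  [1..3]=∅  "bdc"
  [0..3]={S}  "bbdc"

S ∈ T[0,3] ⇒ YES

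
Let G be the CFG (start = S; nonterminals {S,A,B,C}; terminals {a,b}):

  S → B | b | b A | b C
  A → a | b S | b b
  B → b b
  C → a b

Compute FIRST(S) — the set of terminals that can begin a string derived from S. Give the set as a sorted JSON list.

Compute FIRST by fixpoint:
pass 1:
  A via A→a: +{a}
  A via A→b S: +{b}
  B via B→b b: +{b}
  C via C→a b: +{a}
  S via S→B: +{b}
  FIRST[S]={b}  FIRST[A]={a,b}  FIRST[B]={b}  FIRST[C]={a}
pass 2: done
  FIRST[S]={b}  FIRST[A]={a,b}  FIRST[B]={b}  FIRST[C]={a}

FIRST(S) = ["b"]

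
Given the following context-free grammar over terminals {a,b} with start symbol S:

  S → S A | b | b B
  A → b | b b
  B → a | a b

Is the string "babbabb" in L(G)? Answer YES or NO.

Convert to CNF:
  S -> S A | T0 B | b
  A -> T0 T0 | b
  B -> T1 T0 | a
  T0 -> b
  T1 -> a

CYK fill:
  T[0,0] 'b' = {A,S,T0}  orig:{A,S}
  T[1,1] 'a' = {B,T1}  orig:{B}
  T[2,2] 'b' = {A,S,T0}  orig:{A,S}
  T[3,3] 'b' = {A,S,T0}  orig:{A,S}
  T[4,4] 'a' = {B,T1}  orig:{B}
  T[5,5] 'b' = {A,S,T0}  orig:{A,S}
  T[6,6] 'b' = {A,S,T0}  orig:{A,S}
  T[0,1] 'ba' = {S}
  T[1,2] 'ab' = {B}
  T[2,3] 'bb' = {A,S}
  T[3,4] 'ba' = {S}
  T[4,5] 'ab' = {B}
  T[5,6] 'bb' = {A,S}
  T[0,2] 'bab' = {S}
  T[1,3] 'abb' = ∅
  T[2,4] 'bba' = ∅
  T[3,5] 'bab' = {S}
  T[4,6] 'abb' = ∅
  T[0,3] 'babb' = {S}
  T[1,4] 'abba' = ∅
  T[2,5] 'bbab' = ∅
  T[3,6] 'babb' = {S}
  T[0,4] 'babba' = ∅
  T[1,5] 'abbab' = ∅
  T[2,6] 'bbabb' = ∅
  T[0,5] 'babbab' = ∅
  T[1,6] 'abbabb' = ∅
  T[0,6] 'babbabb' = ∅

S ∉ T[0,6] ⇒ NO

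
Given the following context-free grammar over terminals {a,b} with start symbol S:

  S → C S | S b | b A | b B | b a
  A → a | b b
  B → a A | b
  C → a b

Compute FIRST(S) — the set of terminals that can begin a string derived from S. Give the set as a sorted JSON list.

FIRST iteration:
[1]
  A via A→a: +{a}
  A via A→b b: +{b}
  B via B→a A: +{a}
  B via B→b: +{b}
  C via C→a b: +{a}
  S via S→C S: +{a}
  S via S→b A: +{b}
  S: {a,b}  A: {a,b}  B: {a,b}  C: {a}
[2] (no change)
  S: {a,b}  A: {a,b}  B: {a,b}  C: {a}

FIRST(S) = ["a", "b"]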